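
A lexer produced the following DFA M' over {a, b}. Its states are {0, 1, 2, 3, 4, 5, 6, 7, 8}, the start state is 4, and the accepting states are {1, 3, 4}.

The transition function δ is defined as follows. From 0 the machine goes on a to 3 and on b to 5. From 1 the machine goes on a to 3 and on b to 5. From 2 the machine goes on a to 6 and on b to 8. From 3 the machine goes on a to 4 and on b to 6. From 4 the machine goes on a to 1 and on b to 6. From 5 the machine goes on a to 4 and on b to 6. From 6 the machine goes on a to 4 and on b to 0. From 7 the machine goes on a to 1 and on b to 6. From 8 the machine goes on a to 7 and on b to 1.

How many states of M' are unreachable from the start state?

3

Starting at 4 and following transitions, the reachable set is {0, 1, 3, 4, 5, 6}. That leaves 2, 7, 8 unreachable — 3 in total.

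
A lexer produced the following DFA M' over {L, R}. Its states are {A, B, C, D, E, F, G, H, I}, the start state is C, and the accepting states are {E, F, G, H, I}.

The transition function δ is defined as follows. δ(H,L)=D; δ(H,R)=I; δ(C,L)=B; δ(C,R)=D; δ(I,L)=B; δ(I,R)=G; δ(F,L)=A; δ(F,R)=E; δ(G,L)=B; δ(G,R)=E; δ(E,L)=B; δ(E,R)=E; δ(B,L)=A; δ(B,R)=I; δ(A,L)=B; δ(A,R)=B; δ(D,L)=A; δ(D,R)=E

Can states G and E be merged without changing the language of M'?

Yes

States {F,H} cannot be reached from the start state, so discard them.
Start with accepting vs non-accepting: {E,G,I} | {A,B,C,D}.
Refine {A,B,C,D} on symbol R: members go to different blocks, giving {A,C} and {B,D}.
Stable partition: {E,G,I} | {A,C} | {B,D} — 3 equivalence classes.
G and E lie in the same block of the stable partition, so they are equivalent — no string distinguishes them.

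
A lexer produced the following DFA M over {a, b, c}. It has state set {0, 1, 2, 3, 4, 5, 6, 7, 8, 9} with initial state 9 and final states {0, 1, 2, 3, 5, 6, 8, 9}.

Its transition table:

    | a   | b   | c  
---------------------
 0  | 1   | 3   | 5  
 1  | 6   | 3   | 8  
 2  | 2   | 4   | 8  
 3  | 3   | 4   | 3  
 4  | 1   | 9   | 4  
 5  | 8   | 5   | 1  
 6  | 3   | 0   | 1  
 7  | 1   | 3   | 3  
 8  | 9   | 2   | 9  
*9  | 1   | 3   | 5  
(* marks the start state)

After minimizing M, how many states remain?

States {7} cannot be reached from the start state, so discard them.
Start with accepting vs non-accepting: {0,1,2,3,5,6,8,9} | {4}.
On input b, block {0,1,2,3,5,6,8,9} splits into {0,1,5,6,8,9} and {2,3}.
Refine {0,1,5,6,8,9} on symbol a: members go to different blocks, giving {0,1,5,8,9} and {6}.
Refine {0,1,5,8,9} on symbol a: members go to different blocks, giving {0,5,8,9} and {1}.
Refine {0,5,8,9} on symbol a: members go to different blocks, giving {0,9} and {5,8}.
On input c, block {2,3} splits into {2} and {3}.
Refine {5,8} on symbol a: members go to different blocks, giving {5} and {8}.
Stable partition: {0,9} | {4} | {2} | {6} | {1} | {5} | {3} | {8} — 8 equivalence classes.

8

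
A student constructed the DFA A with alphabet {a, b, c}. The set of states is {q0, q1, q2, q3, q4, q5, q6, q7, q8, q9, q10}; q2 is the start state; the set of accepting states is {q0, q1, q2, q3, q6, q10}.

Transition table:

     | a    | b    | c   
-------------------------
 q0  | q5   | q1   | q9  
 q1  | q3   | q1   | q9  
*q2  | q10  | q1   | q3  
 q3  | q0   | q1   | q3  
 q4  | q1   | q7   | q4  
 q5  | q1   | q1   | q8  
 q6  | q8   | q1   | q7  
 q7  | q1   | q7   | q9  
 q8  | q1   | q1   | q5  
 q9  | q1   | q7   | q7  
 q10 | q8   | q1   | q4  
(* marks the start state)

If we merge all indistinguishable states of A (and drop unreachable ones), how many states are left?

Reachable states from the start: {q0,q1,q2,q3,q4,q5,q7,q8,q9,q10}. Unreachable: {q6} — drop them.
Initial partition by acceptance: {q0,q1,q2,q3,q10} | {q4,q5,q7,q8,q9}.
Refine {q0,q1,q2,q3,q10} on symbol a: members go to different blocks, giving {q1,q2,q3} and {q0,q10}.
Refine {q1,q2,q3} on symbol a: members go to different blocks, giving {q2,q3} and {q1}.
Refine {q4,q5,q7,q8,q9} on symbol b: members go to different blocks, giving {q4,q7,q9} and {q5,q8}.
The partition is now stable with 5 blocks: {q2,q3} | {q4,q7,q9} | {q0,q10} | {q1} | {q5,q8}.

5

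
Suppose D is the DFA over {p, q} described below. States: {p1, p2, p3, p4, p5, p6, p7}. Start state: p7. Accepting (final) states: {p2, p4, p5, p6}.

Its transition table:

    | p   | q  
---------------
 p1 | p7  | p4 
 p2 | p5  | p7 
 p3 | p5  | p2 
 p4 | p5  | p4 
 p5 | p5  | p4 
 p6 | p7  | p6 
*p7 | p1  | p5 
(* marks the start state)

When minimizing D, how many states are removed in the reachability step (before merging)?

3

No path from p7 leads to p2, p3, p6; the other 4 states are all reachable.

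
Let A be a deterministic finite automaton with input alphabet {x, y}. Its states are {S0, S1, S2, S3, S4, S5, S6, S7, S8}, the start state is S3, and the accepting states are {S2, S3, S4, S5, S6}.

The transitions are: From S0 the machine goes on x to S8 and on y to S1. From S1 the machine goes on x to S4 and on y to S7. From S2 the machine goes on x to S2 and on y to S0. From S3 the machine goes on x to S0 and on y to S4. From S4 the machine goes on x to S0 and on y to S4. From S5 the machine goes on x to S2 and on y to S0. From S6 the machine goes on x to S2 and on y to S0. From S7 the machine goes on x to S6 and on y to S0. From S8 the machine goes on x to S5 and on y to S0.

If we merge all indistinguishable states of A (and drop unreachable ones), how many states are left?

5

Every state is reachable, so we keep all 9.
Initial partition by acceptance: {S2,S3,S4,S5,S6} | {S0,S1,S7,S8}.
On input x, block {S2,S3,S4,S5,S6} splits into {S2,S5,S6} and {S3,S4}.
Refine {S0,S1,S7,S8} on symbol x: members go to different blocks, giving {S7,S8} and {S0} and {S1}.
Stable partition: {S2,S5,S6} | {S7,S8} | {S3,S4} | {S0} | {S1} — 5 equivalence classes.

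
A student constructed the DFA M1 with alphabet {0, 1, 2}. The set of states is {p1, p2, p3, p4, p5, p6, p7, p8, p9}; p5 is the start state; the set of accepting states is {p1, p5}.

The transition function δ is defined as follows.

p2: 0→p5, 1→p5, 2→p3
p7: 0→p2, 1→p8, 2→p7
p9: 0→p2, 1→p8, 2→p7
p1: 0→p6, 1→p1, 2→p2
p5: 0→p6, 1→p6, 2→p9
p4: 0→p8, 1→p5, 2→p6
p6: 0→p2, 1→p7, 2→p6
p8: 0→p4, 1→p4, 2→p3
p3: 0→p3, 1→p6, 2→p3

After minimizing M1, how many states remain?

7

Reachable states from the start: {p2,p3,p4,p5,p6,p7,p8,p9}. Unreachable: {p1} — drop them.
Start with accepting vs non-accepting: {p5} | {p2,p3,p4,p6,p7,p8,p9}.
Refine {p2,p3,p4,p6,p7,p8,p9} on symbol 0: members go to different blocks, giving {p3,p4,p6,p7,p8,p9} and {p2}.
On input 0, block {p3,p4,p6,p7,p8,p9} splits into {p3,p4,p8} and {p6,p7,p9}.
Refine {p3,p4,p8} on symbol 1: members go to different blocks, giving {p3} and {p4} and {p8}.
Split {p6,p7,p9} by δ(·,1) → {p7,p9} and {p6}.
The partition is now stable with 7 blocks: {p5} | {p3} | {p2} | {p7,p9} | {p4} | {p8} | {p6}.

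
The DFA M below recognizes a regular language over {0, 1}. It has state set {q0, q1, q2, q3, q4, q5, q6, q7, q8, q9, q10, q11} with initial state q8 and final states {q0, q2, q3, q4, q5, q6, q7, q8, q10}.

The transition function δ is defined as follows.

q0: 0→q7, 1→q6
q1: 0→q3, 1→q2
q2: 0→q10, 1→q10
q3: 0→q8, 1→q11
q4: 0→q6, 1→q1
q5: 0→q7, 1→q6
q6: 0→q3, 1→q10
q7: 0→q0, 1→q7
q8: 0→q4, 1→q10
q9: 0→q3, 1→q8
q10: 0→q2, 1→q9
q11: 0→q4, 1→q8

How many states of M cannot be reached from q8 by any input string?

No path from q8 leads to q0, q5, q7; the other 9 states are all reachable.

3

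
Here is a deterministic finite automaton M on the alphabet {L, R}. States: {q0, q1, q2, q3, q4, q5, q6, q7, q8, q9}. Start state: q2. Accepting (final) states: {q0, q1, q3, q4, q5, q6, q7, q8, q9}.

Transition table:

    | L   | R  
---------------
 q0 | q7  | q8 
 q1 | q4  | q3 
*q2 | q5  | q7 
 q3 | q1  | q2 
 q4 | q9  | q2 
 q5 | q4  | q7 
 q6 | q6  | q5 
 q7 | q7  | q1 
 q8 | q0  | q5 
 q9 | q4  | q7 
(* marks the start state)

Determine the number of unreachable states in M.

Starting at q2 and following transitions, the reachable set is {q1, q2, q3, q4, q5, q7, q9}. That leaves q0, q6, q8 unreachable — 3 in total.

3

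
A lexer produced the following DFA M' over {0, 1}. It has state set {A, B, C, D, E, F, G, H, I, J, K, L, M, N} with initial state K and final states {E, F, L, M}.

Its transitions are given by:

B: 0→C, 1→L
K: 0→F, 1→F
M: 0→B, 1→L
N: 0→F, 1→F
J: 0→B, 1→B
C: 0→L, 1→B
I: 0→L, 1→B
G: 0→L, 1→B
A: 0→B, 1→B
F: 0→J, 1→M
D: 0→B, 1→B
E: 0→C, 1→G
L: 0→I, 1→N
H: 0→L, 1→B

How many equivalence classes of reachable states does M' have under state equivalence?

States {A,D,E,G,H} cannot be reached from the start state, so discard them.
Initial partition by acceptance: {F,L,M} | {B,C,I,J,K,N}.
Split {F,L,M} by δ(·,1) → {F,M} and {L}.
On input 1, block {F,M} splits into {F} and {M}.
Split {B,C,I,J,K,N} by δ(·,0) → {B,J} and {C,I} and {K,N}.
Split {B,J} by δ(·,0) → {B} and {J}.
No further refinement is possible. Final partition (7 blocks): {F} | {B} | {L} | {M} | {C,I} | {K,N} | {J}.

7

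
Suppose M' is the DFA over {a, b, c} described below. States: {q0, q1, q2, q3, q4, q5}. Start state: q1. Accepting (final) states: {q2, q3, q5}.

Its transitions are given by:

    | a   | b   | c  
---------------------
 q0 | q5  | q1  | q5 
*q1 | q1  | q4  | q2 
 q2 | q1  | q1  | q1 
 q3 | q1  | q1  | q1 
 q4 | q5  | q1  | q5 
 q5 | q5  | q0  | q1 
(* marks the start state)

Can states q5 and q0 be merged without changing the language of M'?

First remove the unreachable states {q3}; 5 states remain.
Initial partition by acceptance: {q2,q5} | {q0,q1,q4}.
On input a, block {q2,q5} splits into {q2} and {q5}.
Refine {q0,q1,q4} on symbol a: members go to different blocks, giving {q0,q4} and {q1}.
Stable partition: {q2} | {q0,q4} | {q5} | {q1} — 4 equivalence classes.
q5 and q0 end up in different blocks, so they are distinguishable. For instance, the string 'ε' is accepted from only q5.

No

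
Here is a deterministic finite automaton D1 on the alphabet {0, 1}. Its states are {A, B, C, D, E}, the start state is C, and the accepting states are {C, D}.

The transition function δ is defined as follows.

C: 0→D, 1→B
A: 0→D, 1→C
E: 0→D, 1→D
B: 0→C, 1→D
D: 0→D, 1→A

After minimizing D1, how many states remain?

2

First remove the unreachable states {E}; 4 states remain.
Initial partition by acceptance: {C,D} | {A,B}.
The partition is now stable with 2 blocks: {C,D} | {A,B}.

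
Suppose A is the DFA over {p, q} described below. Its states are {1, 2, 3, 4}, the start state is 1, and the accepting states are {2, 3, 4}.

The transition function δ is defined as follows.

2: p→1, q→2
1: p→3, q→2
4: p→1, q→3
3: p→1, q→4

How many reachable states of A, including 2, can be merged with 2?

Every state is reachable, so we keep all 4.
Initial partition by acceptance: {2,3,4} | {1}.
The partition is now stable with 2 blocks: {2,3,4} | {1}.
The equivalence class containing 2 is {2,3,4}, of size 3.

3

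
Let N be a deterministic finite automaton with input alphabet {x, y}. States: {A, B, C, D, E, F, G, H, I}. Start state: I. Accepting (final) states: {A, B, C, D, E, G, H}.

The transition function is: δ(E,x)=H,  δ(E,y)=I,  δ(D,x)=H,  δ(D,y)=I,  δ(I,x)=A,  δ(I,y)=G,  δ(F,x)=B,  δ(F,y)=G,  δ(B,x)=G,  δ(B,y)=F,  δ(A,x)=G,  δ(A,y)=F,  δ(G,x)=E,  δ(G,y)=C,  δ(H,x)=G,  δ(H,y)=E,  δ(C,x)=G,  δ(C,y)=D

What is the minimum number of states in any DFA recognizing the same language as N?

Start with accepting vs non-accepting: {A,B,C,D,E,G,H} | {F,I}.
Split {A,B,C,D,E,G,H} by δ(·,y) → {A,B,D,E} and {C,G,H}.
Refine {C,G,H} on symbol x: members go to different blocks, giving {C,H} and {G}.
Split {A,B,D,E} by δ(·,x) → {A,B} and {D,E}.
No further refinement is possible. Final partition (5 blocks): {A,B} | {F,I} | {C,H} | {G} | {D,E}.

5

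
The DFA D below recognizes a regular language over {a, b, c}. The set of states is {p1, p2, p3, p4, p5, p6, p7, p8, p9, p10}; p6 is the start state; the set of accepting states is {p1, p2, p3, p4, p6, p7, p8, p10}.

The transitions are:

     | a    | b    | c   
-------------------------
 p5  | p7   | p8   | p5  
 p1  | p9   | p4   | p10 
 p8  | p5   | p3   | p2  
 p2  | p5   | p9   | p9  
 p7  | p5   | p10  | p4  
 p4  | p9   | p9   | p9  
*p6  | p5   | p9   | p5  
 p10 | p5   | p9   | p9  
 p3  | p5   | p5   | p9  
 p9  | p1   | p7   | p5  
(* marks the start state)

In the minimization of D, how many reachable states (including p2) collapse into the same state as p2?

5

All states are reachable from the start state.
P0 = {p1,p2,p3,p4,p6,p7,p8,p10} | {p5,p9}.
Refine {p1,p2,p3,p4,p6,p7,p8,p10} on symbol b: members go to different blocks, giving {p2,p3,p4,p6,p10} and {p1,p7,p8}.
No further refinement is possible. Final partition (3 blocks): {p2,p3,p4,p6,p10} | {p5,p9} | {p1,p7,p8}.
State p2 belongs to the block {p2,p3,p4,p6,p10}, which has 5 states.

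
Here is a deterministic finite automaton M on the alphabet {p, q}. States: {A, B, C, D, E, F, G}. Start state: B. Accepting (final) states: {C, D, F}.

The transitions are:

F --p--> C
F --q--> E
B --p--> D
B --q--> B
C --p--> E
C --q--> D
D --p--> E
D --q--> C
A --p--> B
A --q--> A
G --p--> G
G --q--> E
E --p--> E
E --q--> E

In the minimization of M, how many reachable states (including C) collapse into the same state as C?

First remove the unreachable states {A,F,G}; 4 states remain.
P0 = {C,D} | {B,E}.
Split {B,E} by δ(·,p) → {B} and {E}.
Stable partition: {C,D} | {B} | {E} — 3 equivalence classes.
State C belongs to the block {C,D}, which has 2 states.

2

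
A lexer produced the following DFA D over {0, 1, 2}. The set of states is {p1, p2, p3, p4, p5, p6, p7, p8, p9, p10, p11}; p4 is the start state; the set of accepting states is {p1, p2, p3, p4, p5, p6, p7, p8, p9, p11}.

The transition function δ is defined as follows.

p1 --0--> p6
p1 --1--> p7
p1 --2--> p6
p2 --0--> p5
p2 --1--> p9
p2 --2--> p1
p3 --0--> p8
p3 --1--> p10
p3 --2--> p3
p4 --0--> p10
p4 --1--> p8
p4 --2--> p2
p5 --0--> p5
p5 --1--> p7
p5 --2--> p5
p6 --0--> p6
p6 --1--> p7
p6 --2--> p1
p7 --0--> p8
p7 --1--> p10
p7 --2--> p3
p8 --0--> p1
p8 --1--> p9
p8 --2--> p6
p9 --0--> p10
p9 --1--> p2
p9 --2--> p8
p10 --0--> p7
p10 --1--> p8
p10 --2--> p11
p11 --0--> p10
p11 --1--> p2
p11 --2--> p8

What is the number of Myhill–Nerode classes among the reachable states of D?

All states are reachable from the start state.
Initial partition by acceptance: {p1,p2,p3,p4,p5,p6,p7,p8,p9,p11} | {p10}.
Refine {p1,p2,p3,p4,p5,p6,p7,p8,p9,p11} on symbol 0: members go to different blocks, giving {p1,p2,p3,p5,p6,p7,p8} and {p4,p9,p11}.
Split {p1,p2,p3,p5,p6,p7,p8} by δ(·,1) → {p1,p5,p6} and {p2,p8} and {p3,p7}.
No further refinement is possible. Final partition (5 blocks): {p1,p5,p6} | {p10} | {p4,p9,p11} | {p2,p8} | {p3,p7}.

5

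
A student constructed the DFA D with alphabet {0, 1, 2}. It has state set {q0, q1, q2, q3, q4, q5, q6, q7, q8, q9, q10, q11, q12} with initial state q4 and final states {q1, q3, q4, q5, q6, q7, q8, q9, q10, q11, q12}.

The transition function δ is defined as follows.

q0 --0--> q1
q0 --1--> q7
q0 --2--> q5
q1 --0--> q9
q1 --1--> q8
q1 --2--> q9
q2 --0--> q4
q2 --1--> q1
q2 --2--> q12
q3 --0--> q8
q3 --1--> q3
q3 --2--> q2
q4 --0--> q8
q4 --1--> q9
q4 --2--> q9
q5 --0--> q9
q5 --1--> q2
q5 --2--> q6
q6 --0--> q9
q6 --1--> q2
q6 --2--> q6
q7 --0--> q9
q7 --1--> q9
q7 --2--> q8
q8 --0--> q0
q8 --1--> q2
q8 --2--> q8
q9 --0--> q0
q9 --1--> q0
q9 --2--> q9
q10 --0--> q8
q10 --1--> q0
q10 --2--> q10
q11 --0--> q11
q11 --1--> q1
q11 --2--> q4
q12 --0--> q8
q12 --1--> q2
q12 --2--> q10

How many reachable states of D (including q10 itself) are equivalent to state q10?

4

First remove the unreachable states {q3,q11}; 11 states remain.
Initial partition by acceptance: {q1,q4,q5,q6,q7,q8,q9,q10,q12} | {q0,q2}.
Refine {q1,q4,q5,q6,q7,q8,q9,q10,q12} on symbol 0: members go to different blocks, giving {q1,q4,q5,q6,q7,q10,q12} and {q8,q9}.
On input 1, block {q1,q4,q5,q6,q7,q10,q12} splits into {q5,q6,q10,q12} and {q1,q4,q7}.
The partition is now stable with 4 blocks: {q5,q6,q10,q12} | {q0,q2} | {q8,q9} | {q1,q4,q7}.
State q10 belongs to the block {q5,q6,q10,q12}, which has 4 states.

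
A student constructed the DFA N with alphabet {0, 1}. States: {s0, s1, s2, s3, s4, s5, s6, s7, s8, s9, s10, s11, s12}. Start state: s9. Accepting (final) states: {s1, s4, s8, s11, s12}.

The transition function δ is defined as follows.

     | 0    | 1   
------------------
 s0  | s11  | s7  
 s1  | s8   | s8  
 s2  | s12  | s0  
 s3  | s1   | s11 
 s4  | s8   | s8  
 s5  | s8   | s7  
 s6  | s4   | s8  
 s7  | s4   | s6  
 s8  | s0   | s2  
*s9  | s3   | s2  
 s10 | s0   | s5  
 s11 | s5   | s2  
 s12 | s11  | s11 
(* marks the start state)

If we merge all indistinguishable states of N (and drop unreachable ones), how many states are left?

7

First remove the unreachable states {s10}; 12 states remain.
Initial partition by acceptance: {s1,s4,s8,s11,s12} | {s0,s2,s3,s5,s6,s7,s9}.
Refine {s1,s4,s8,s11,s12} on symbol 0: members go to different blocks, giving {s1,s4,s12} and {s8,s11}.
Split {s0,s2,s3,s5,s6,s7,s9} by δ(·,0) → {s2,s3,s6,s7} and {s0,s5} and {s9}.
On input 1, block {s2,s3,s6,s7} splits into {s3,s6} and {s2} and {s7}.
The partition is now stable with 7 blocks: {s1,s4,s12} | {s3,s6} | {s8,s11} | {s0,s5} | {s9} | {s2} | {s7}.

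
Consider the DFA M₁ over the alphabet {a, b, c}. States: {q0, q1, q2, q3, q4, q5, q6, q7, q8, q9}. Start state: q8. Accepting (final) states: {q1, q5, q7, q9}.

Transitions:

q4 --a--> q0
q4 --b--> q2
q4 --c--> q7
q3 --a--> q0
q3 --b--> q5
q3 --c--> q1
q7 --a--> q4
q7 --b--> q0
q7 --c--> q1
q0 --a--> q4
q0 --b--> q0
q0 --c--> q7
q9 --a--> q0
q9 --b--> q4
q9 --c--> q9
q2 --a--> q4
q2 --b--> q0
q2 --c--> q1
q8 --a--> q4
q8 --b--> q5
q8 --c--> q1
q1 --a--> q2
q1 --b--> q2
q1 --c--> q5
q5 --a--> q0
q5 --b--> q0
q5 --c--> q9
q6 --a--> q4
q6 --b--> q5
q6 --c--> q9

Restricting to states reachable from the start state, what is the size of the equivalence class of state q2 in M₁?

Reachable states from the start: {q0,q1,q2,q4,q5,q7,q8,q9}. Unreachable: {q3,q6} — drop them.
Start with accepting vs non-accepting: {q1,q5,q7,q9} | {q0,q2,q4,q8}.
Split {q0,q2,q4,q8} by δ(·,b) → {q0,q2,q4} and {q8}.
Stable partition: {q1,q5,q7,q9} | {q0,q2,q4} | {q8} — 3 equivalence classes.
State q2 belongs to the block {q0,q2,q4}, which has 3 states.

3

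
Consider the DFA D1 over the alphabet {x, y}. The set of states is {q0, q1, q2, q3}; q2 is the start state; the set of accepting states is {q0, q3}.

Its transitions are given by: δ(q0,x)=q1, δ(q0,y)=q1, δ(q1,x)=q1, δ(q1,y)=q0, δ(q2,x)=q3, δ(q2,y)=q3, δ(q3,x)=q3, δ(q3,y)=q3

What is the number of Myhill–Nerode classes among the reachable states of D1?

2

States {q0,q1} cannot be reached from the start state, so discard them.
Initial partition by acceptance: {q3} | {q2}.
The partition is now stable with 2 blocks: {q3} | {q2}.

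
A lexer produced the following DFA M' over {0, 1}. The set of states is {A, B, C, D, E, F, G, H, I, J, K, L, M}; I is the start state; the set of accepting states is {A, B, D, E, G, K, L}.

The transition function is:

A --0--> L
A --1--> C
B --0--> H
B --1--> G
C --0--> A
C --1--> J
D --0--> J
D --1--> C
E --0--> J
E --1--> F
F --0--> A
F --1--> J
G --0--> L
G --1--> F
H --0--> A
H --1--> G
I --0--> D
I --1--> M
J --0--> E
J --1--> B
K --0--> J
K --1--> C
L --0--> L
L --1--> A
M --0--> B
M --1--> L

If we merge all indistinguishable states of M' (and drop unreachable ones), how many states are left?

Reachable states from the start: {A,B,C,D,E,F,G,H,I,J,L,M}. Unreachable: {K} — drop them.
Initial partition by acceptance: {A,B,D,E,G,L} | {C,F,H,I,J,M}.
On input 0, block {A,B,D,E,G,L} splits into {A,G,L} and {B,D,E}.
On input 1, block {A,G,L} splits into {A,G} and {L}.
Refine {C,F,H,I,J,M} on symbol 0: members go to different blocks, giving {C,F,H} and {I,J,M}.
Refine {C,F,H} on symbol 1: members go to different blocks, giving {C,F} and {H}.
Refine {B,D,E} on symbol 0: members go to different blocks, giving {D,E} and {B}.
On input 0, block {I,J,M} splits into {I,J} and {M}.
Refine {I,J} on symbol 1: members go to different blocks, giving {I} and {J}.
Stable partition: {A,G} | {C,F} | {D,E} | {L} | {I} | {H} | {B} | {M} | {J} — 9 equivalence classes.

9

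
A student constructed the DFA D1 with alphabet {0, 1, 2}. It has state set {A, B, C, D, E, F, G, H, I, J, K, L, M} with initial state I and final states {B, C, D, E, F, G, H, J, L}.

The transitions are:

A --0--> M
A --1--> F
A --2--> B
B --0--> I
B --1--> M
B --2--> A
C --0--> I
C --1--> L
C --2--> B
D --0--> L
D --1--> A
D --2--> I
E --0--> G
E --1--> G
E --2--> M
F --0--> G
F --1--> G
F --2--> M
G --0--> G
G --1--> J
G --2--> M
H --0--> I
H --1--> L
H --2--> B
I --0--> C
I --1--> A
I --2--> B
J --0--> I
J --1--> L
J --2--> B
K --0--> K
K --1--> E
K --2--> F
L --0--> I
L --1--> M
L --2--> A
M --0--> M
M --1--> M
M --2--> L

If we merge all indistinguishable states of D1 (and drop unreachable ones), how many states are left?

First remove the unreachable states {D,E,H,K}; 9 states remain.
Start with accepting vs non-accepting: {B,C,F,G,J,L} | {A,I,M}.
On input 0, block {B,C,F,G,J,L} splits into {B,C,J,L} and {F,G}.
On input 1, block {B,C,J,L} splits into {B,L} and {C,J}.
Refine {A,I,M} on symbol 0: members go to different blocks, giving {A,M} and {I}.
Refine {A,M} on symbol 1: members go to different blocks, giving {A} and {M}.
On input 1, block {F,G} splits into {F} and {G}.
No further refinement is possible. Final partition (7 blocks): {B,L} | {A} | {F} | {C,J} | {I} | {M} | {G}.

7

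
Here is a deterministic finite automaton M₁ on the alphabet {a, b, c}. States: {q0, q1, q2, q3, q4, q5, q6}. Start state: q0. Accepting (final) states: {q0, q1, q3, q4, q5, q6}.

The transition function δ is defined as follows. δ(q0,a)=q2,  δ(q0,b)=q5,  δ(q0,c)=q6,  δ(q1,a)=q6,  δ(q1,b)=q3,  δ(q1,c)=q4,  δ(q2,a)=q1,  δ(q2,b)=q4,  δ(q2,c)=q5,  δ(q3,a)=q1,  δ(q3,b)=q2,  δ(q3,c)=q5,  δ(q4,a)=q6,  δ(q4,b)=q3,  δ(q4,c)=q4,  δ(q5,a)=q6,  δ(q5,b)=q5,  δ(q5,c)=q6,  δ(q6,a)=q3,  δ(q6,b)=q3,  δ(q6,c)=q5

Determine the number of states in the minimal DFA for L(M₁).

6

Every state is reachable, so we keep all 7.
P0 = {q0,q1,q3,q4,q5,q6} | {q2}.
Split {q0,q1,q3,q4,q5,q6} by δ(·,a) → {q1,q3,q4,q5,q6} and {q0}.
Split {q1,q3,q4,q5,q6} by δ(·,b) → {q1,q4,q5,q6} and {q3}.
Refine {q1,q4,q5,q6} on symbol a: members go to different blocks, giving {q1,q4,q5} and {q6}.
On input b, block {q1,q4,q5} splits into {q1,q4} and {q5}.
Stable partition: {q1,q4} | {q2} | {q0} | {q3} | {q6} | {q5} — 6 equivalence classes.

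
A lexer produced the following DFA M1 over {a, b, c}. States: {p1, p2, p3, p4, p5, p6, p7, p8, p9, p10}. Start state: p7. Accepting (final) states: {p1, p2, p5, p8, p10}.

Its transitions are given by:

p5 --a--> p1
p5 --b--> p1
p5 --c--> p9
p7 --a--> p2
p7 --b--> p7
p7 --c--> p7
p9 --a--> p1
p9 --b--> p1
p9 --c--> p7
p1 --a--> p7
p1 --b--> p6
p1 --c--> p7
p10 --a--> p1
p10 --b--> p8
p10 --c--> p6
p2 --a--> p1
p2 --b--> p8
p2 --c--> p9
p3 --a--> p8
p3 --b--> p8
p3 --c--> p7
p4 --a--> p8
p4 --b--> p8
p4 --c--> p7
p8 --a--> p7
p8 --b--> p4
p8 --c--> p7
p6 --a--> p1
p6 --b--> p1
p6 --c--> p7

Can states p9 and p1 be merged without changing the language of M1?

No

First remove the unreachable states {p3,p5,p10}; 7 states remain.
Initial partition by acceptance: {p1,p2,p8} | {p4,p6,p7,p9}.
On input a, block {p1,p2,p8} splits into {p1,p8} and {p2}.
On input a, block {p4,p6,p7,p9} splits into {p4,p6,p9} and {p7}.
The partition is now stable with 4 blocks: {p1,p8} | {p4,p6,p9} | {p2} | {p7}.
p9 and p1 end up in different blocks, so they are distinguishable. For instance, the string 'ε' is accepted from only p1.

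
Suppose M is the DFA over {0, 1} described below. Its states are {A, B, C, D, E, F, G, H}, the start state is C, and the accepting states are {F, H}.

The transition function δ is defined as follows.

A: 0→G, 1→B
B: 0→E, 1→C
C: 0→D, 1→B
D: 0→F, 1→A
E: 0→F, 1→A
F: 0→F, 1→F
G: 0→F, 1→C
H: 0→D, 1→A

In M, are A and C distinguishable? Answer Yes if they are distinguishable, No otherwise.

No

States {H} cannot be reached from the start state, so discard them.
Initial partition by acceptance: {F} | {A,B,C,D,E,G}.
On input 0, block {A,B,C,D,E,G} splits into {A,B,C} and {D,E,G}.
Stable partition: {F} | {A,B,C} | {D,E,G} — 3 equivalence classes.
A and C lie in the same block of the stable partition, so they are equivalent — no string distinguishes them.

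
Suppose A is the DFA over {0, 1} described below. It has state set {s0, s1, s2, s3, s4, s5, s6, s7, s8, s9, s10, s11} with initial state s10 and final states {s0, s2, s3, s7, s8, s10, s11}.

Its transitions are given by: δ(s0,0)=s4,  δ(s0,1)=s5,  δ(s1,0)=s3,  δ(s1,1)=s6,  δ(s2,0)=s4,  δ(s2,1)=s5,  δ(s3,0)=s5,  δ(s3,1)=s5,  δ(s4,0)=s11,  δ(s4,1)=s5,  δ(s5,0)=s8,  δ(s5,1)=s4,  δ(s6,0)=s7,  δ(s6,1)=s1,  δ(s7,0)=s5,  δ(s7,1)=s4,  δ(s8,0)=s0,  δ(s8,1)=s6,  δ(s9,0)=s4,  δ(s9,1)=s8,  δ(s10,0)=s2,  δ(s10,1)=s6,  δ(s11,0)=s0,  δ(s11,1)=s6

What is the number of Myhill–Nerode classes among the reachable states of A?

First remove the unreachable states {s9}; 11 states remain.
Start with accepting vs non-accepting: {s0,s2,s3,s7,s8,s10,s11} | {s1,s4,s5,s6}.
Refine {s0,s2,s3,s7,s8,s10,s11} on symbol 0: members go to different blocks, giving {s0,s2,s3,s7} and {s8,s10,s11}.
Refine {s1,s4,s5,s6} on symbol 0: members go to different blocks, giving {s1,s6} and {s4,s5}.
The partition is now stable with 4 blocks: {s0,s2,s3,s7} | {s1,s6} | {s8,s10,s11} | {s4,s5}.

4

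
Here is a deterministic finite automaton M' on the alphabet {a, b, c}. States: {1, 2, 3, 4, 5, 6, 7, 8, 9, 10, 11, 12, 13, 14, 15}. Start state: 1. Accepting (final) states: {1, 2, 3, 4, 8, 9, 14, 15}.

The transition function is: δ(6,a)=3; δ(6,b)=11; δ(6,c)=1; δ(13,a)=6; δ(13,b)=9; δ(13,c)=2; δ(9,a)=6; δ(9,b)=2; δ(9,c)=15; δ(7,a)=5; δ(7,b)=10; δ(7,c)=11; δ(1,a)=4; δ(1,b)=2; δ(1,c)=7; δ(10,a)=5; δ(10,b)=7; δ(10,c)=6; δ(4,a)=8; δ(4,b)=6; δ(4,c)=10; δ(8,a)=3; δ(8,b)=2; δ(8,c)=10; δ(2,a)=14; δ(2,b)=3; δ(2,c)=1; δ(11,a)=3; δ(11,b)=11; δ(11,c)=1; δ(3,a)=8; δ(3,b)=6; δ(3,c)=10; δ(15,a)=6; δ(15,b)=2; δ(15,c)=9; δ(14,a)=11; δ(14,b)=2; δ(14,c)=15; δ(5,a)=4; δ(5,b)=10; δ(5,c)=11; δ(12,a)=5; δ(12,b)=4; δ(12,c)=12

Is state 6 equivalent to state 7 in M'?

States {12,13} cannot be reached from the start state, so discard them.
Start with accepting vs non-accepting: {1,2,3,4,8,9,14,15} | {5,6,7,10,11}.
On input a, block {1,2,3,4,8,9,14,15} splits into {1,2,3,4,8} and {9,14,15}.
Refine {1,2,3,4,8} on symbol a: members go to different blocks, giving {1,3,4,8} and {2}.
Split {1,3,4,8} by δ(·,b) → {1,8} and {3,4}.
Split {5,6,7,10,11} by δ(·,a) → {5,6,11} and {7,10}.
On input b, block {5,6,11} splits into {6,11} and {5}.
No further refinement is possible. Final partition (7 blocks): {1,8} | {6,11} | {9,14,15} | {2} | {3,4} | {7,10} | {5}.
6 and 7 end up in different blocks, so they are distinguishable. For instance, the string 'a' is accepted from only 6.

No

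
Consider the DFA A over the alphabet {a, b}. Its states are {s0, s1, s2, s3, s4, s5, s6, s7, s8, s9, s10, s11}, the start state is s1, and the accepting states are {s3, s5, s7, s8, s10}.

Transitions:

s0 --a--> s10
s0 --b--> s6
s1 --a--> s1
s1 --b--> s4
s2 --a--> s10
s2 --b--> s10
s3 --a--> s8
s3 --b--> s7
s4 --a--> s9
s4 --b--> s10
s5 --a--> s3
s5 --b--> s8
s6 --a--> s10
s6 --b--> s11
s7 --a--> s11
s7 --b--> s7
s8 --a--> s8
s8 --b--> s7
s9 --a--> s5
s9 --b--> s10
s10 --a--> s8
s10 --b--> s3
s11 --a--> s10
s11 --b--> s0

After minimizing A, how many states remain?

7

First remove the unreachable states {s2}; 11 states remain.
Start with accepting vs non-accepting: {s3,s5,s7,s8,s10} | {s0,s1,s4,s6,s9,s11}.
On input a, block {s3,s5,s7,s8,s10} splits into {s3,s5,s8,s10} and {s7}.
Refine {s3,s5,s8,s10} on symbol b: members go to different blocks, giving {s3,s8} and {s5,s10}.
On input a, block {s0,s1,s4,s6,s9,s11} splits into {s0,s6,s9,s11} and {s1,s4}.
On input b, block {s0,s6,s9,s11} splits into {s0,s6,s11} and {s9}.
On input a, block {s1,s4} splits into {s1} and {s4}.
No further refinement is possible. Final partition (7 blocks): {s3,s8} | {s0,s6,s11} | {s7} | {s5,s10} | {s1} | {s9} | {s4}.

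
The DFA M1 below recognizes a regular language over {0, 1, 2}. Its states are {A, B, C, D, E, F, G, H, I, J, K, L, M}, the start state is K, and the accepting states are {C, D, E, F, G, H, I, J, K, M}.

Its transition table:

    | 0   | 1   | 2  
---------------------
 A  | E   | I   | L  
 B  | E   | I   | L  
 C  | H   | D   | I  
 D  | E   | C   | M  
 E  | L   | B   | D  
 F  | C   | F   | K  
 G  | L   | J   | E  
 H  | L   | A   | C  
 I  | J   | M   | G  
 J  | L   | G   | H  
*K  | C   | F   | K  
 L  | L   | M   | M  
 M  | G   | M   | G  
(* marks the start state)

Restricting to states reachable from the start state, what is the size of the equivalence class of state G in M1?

Every state is reachable, so we keep all 13.
Initial partition by acceptance: {C,D,E,F,G,H,I,J,K,M} | {A,B,L}.
Refine {C,D,E,F,G,H,I,J,K,M} on symbol 0: members go to different blocks, giving {C,D,F,I,K,M} and {E,G,H,J}.
Refine {C,D,F,I,K,M} on symbol 0: members go to different blocks, giving {C,D,I,M} and {F,K}.
Refine {C,D,I,M} on symbol 2: members go to different blocks, giving {C,D} and {I,M}.
Refine {A,B,L} on symbol 0: members go to different blocks, giving {A,B} and {L}.
Split {E,G,H,J} by δ(·,1) → {E,H} and {G,J}.
No further refinement is possible. Final partition (7 blocks): {C,D} | {A,B} | {E,H} | {F,K} | {I,M} | {L} | {G,J}.
State G belongs to the block {G,J}, which has 2 states.

2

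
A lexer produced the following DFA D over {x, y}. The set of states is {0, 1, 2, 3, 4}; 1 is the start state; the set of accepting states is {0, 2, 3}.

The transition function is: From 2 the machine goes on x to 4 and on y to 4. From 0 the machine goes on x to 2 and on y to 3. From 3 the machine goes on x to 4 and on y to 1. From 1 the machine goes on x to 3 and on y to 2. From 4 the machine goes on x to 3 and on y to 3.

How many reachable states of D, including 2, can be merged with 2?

Reachable states from the start: {1,2,3,4}. Unreachable: {0} — drop them.
Initial partition by acceptance: {2,3} | {1,4}.
No further refinement is possible. Final partition (2 blocks): {2,3} | {1,4}.
State 2 belongs to the block {2,3}, which has 2 states.

2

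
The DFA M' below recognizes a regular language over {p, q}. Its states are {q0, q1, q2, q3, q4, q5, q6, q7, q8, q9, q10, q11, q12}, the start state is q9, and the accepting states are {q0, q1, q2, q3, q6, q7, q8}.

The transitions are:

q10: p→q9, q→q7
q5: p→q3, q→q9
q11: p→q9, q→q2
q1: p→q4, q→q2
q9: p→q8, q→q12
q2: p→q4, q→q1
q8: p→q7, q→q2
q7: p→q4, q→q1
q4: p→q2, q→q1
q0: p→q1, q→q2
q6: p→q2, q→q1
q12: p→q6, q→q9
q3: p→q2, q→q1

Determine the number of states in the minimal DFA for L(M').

States {q0,q3,q5,q10,q11} cannot be reached from the start state, so discard them.
Initial partition by acceptance: {q1,q2,q6,q7,q8} | {q4,q9,q12}.
On input p, block {q1,q2,q6,q7,q8} splits into {q1,q2,q7} and {q6,q8}.
Refine {q4,q9,q12} on symbol p: members go to different blocks, giving {q9,q12} and {q4}.
The partition is now stable with 4 blocks: {q1,q2,q7} | {q9,q12} | {q6,q8} | {q4}.

4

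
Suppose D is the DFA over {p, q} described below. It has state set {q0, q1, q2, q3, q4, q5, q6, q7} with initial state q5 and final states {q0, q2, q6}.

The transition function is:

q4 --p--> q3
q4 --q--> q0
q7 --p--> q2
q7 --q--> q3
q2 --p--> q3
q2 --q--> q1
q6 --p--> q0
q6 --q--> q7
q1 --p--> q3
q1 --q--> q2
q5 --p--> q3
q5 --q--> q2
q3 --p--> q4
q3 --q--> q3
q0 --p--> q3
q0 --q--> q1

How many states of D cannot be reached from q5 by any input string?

BFS from q5 reaches {q0, q1, q2, q3, q4, q5}; the 2 state(s) q6, q7 are never visited.

2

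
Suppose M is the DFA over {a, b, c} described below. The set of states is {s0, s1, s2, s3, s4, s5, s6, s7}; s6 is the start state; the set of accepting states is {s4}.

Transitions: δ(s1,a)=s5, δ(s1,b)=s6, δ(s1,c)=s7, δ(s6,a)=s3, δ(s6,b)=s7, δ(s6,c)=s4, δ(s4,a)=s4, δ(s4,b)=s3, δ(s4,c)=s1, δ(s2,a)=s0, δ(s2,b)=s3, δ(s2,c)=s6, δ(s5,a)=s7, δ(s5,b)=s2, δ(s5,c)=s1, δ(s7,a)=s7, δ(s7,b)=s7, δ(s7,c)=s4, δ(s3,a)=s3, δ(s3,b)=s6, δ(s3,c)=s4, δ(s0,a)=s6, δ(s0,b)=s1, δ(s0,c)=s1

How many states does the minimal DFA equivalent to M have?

4

All states are reachable from the start state.
P0 = {s4} | {s0,s1,s2,s3,s5,s6,s7}.
Refine {s0,s1,s2,s3,s5,s6,s7} on symbol c: members go to different blocks, giving {s0,s1,s2,s5} and {s3,s6,s7}.
On input a, block {s0,s1,s2,s5} splits into {s0,s5} and {s1,s2}.
The partition is now stable with 4 blocks: {s4} | {s0,s5} | {s3,s6,s7} | {s1,s2}.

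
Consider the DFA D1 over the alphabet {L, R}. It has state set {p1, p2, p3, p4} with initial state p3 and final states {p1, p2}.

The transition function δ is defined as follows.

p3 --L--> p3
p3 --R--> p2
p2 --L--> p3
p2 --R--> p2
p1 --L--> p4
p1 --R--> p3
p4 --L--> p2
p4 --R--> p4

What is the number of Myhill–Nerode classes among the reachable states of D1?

Reachable states from the start: {p2,p3}. Unreachable: {p1,p4} — drop them.
Start with accepting vs non-accepting: {p2} | {p3}.
Stable partition: {p2} | {p3} — 2 equivalence classes.

2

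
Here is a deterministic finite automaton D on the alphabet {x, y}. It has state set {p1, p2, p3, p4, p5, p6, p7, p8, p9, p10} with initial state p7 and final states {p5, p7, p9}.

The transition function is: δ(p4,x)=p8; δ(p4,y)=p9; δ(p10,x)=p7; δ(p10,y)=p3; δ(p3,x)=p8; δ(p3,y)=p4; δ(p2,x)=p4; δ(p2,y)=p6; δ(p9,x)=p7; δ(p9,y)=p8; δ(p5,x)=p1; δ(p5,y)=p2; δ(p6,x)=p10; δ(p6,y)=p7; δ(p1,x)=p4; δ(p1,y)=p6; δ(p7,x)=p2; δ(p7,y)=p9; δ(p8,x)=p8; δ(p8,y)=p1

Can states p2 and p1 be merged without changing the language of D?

Yes

Reachable states from the start: {p1,p2,p3,p4,p6,p7,p8,p9,p10}. Unreachable: {p5} — drop them.
P0 = {p7,p9} | {p1,p2,p3,p4,p6,p8,p10}.
Split {p7,p9} by δ(·,x) → {p7} and {p9}.
On input x, block {p1,p2,p3,p4,p6,p8,p10} splits into {p1,p2,p3,p4,p6,p8} and {p10}.
Refine {p1,p2,p3,p4,p6,p8} on symbol x: members go to different blocks, giving {p1,p2,p3,p4,p8} and {p6}.
Split {p1,p2,p3,p4,p8} by δ(·,y) → {p1,p2} and {p3,p8} and {p4}.
Split {p3,p8} by δ(·,y) → {p3} and {p8}.
Stable partition: {p7} | {p1,p2} | {p9} | {p10} | {p6} | {p3} | {p4} | {p8} — 8 equivalence classes.
p2 and p1 lie in the same block of the stable partition, so they are equivalent — no string distinguishes them.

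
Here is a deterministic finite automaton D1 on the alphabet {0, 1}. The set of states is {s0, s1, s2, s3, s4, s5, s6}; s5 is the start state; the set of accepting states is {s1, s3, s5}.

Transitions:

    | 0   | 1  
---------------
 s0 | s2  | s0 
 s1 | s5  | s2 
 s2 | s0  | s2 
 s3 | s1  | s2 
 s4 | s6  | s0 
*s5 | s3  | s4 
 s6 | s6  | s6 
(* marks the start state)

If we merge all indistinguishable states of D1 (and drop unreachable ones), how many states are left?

2

Every state is reachable, so we keep all 7.
P0 = {s1,s3,s5} | {s0,s2,s4,s6}.
Stable partition: {s1,s3,s5} | {s0,s2,s4,s6} — 2 equivalence classes.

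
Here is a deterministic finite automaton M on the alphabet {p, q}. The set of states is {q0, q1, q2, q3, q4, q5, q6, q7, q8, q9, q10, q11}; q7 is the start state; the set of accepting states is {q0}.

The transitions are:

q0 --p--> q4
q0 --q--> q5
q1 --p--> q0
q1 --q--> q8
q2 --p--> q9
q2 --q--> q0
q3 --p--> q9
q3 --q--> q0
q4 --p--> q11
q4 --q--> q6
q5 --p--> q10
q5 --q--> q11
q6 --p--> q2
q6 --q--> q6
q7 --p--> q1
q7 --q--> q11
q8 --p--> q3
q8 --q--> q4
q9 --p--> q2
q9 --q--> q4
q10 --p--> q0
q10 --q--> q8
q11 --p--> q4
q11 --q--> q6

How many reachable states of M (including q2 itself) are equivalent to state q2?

2

All states are reachable from the start state.
P0 = {q0} | {q1,q2,q3,q4,q5,q6,q7,q8,q9,q10,q11}.
Split {q1,q2,q3,q4,q5,q6,q7,q8,q9,q10,q11} by δ(·,p) → {q2,q3,q4,q5,q6,q7,q8,q9,q11} and {q1,q10}.
On input p, block {q2,q3,q4,q5,q6,q7,q8,q9,q11} splits into {q2,q3,q4,q6,q8,q9,q11} and {q5,q7}.
Split {q2,q3,q4,q6,q8,q9,q11} by δ(·,q) → {q4,q6,q8,q9,q11} and {q2,q3}.
Split {q4,q6,q8,q9,q11} by δ(·,p) → {q6,q8,q9} and {q4,q11}.
Split {q6,q8,q9} by δ(·,q) → {q8,q9} and {q6}.
No further refinement is possible. Final partition (7 blocks): {q0} | {q8,q9} | {q1,q10} | {q5,q7} | {q2,q3} | {q4,q11} | {q6}.
State q2 belongs to the block {q2,q3}, which has 2 states.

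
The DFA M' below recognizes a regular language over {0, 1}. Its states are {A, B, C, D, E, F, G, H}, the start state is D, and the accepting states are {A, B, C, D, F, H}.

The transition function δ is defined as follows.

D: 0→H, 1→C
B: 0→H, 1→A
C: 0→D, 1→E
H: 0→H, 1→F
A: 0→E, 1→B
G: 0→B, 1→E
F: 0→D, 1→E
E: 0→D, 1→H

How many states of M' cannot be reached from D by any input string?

No path from D leads to A, B, G; the other 5 states are all reachable.

3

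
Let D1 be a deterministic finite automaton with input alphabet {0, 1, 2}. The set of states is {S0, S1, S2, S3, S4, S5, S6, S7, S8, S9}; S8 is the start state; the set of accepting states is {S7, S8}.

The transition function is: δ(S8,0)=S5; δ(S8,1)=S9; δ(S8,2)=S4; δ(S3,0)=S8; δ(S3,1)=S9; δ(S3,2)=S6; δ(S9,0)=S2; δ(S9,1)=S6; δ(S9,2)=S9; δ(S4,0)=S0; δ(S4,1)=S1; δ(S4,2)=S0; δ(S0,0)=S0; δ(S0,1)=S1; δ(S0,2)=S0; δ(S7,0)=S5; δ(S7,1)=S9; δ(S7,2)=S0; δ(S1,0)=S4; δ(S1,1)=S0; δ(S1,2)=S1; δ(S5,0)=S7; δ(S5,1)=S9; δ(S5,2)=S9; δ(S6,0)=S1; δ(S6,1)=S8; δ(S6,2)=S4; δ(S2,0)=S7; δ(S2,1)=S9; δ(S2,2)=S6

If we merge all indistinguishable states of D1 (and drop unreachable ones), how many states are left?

States {S3} cannot be reached from the start state, so discard them.
Initial partition by acceptance: {S7,S8} | {S0,S1,S2,S4,S5,S6,S9}.
On input 0, block {S0,S1,S2,S4,S5,S6,S9} splits into {S0,S1,S4,S6,S9} and {S2,S5}.
Refine {S0,S1,S4,S6,S9} on symbol 0: members go to different blocks, giving {S0,S1,S4,S6} and {S9}.
On input 1, block {S0,S1,S4,S6} splits into {S0,S1,S4} and {S6}.
Refine {S2,S5} on symbol 2: members go to different blocks, giving {S2} and {S5}.
The partition is now stable with 6 blocks: {S7,S8} | {S0,S1,S4} | {S2} | {S9} | {S6} | {S5}.

6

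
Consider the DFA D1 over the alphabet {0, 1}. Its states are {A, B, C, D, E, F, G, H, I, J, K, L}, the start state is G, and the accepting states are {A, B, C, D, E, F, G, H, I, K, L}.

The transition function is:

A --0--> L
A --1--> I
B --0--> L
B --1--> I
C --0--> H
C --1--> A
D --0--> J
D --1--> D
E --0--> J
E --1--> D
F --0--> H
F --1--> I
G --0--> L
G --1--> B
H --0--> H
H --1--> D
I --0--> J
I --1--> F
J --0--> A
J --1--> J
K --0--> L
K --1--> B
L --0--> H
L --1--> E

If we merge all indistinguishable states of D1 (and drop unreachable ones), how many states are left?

6

First remove the unreachable states {C,K}; 10 states remain.
Start with accepting vs non-accepting: {A,B,D,E,F,G,H,I,L} | {J}.
On input 0, block {A,B,D,E,F,G,H,I,L} splits into {A,B,F,G,H,L} and {D,E,I}.
Refine {A,B,F,G,H,L} on symbol 1: members go to different blocks, giving {A,B,F,H,L} and {G}.
On input 1, block {D,E,I} splits into {D,E} and {I}.
Refine {A,B,F,H,L} on symbol 1: members go to different blocks, giving {A,B,F} and {H,L}.
Stable partition: {A,B,F} | {J} | {D,E} | {G} | {I} | {H,L} — 6 equivalence classes.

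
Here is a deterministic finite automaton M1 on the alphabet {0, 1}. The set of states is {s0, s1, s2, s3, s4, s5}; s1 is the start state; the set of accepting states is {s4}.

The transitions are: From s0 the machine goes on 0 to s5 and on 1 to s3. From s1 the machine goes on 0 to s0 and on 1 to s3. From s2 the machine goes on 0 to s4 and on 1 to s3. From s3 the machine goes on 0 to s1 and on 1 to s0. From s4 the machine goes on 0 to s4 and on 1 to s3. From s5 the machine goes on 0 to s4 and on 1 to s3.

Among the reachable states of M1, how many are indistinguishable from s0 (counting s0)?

1

First remove the unreachable states {s2}; 5 states remain.
P0 = {s4} | {s0,s1,s3,s5}.
On input 0, block {s0,s1,s3,s5} splits into {s0,s1,s3} and {s5}.
Split {s0,s1,s3} by δ(·,0) → {s1,s3} and {s0}.
Refine {s1,s3} on symbol 0: members go to different blocks, giving {s1} and {s3}.
Stable partition: {s4} | {s1} | {s5} | {s0} | {s3} — 5 equivalence classes.
State s0 belongs to the block {s0}, which has 1 states.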